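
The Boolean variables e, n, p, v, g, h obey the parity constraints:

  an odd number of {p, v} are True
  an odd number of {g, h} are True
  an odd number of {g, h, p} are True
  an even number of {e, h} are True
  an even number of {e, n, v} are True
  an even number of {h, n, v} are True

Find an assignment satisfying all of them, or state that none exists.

e = False, n = True, p = False, v = True, g = True, h = False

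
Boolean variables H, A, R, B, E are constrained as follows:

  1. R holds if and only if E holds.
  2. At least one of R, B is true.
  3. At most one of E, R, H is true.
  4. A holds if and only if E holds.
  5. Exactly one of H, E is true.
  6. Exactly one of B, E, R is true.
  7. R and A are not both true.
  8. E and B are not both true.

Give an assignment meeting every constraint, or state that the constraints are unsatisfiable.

H = True, A = False, R = False, B = True, E = False

  (1) R=F, E=F — same ✓
  (2) {R, B}: 1 true — at least one ✓
  (3) {E, R, H}: 1 true — at most one ✓
  (4) A=F, E=F — same ✓
  (5) {H, E}: 1 true — exactly one ✓
  (6) {B, E, R}: 1 true — exactly one ✓
  (7) R=F, A=F — not both ✓
  (8) E=F, B=T — not both ✓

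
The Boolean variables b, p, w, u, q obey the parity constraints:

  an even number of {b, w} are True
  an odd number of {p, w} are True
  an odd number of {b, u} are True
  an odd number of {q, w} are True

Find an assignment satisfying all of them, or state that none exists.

b=T, p=F, w=T, u=F, q=F

{b, w}: 2 true → even ✓
{p, w}: 1 true → odd ✓
{b, u}: 1 true → odd ✓
{q, w}: 1 true → odd ✓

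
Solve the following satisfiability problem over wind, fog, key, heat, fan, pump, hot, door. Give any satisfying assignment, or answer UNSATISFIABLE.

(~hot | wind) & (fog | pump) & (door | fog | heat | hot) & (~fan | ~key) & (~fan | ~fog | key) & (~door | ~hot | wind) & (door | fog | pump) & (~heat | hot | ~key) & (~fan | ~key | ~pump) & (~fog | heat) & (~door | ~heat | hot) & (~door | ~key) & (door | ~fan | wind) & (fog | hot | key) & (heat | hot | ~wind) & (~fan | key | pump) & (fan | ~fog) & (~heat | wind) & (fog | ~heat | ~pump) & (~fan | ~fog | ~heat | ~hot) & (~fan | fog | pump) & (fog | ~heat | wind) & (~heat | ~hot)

Set wind = True.
Set fog = False.
  then (fog | pump) forces pump = True.
  then (fog | ~heat | ~pump) forces heat = False.
  then (heat | hot | ~wind) forces hot = True.
Set key = False.
Set fan = True.
Set door = True.
All clauses satisfied.

wind=T, fog=F, key=F, heat=F, fan=T, pump=T, hot=T, door=T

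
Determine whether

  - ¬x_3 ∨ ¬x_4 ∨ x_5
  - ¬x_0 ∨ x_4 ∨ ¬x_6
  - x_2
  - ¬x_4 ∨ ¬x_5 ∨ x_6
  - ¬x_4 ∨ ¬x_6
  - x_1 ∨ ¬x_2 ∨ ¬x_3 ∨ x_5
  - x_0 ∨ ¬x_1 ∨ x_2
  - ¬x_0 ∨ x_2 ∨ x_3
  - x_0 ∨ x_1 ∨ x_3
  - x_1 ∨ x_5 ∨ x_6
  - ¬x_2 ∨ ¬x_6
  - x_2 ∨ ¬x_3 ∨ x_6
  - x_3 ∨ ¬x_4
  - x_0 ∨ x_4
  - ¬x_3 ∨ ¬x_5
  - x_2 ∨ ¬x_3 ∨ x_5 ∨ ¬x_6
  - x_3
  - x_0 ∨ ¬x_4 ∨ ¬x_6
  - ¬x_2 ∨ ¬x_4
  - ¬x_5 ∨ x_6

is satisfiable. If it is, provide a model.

x_0 = True, x_1 = True, x_2 = True, x_3 = True, x_4 = False, x_5 = False, x_6 = False

Unit clause (x_2) forces x_2 = True.
In (¬x_2 ∨ ¬x_6) only ¬x_6 is left, so x_6 = False.
Unit clause (x_3) forces x_3 = True.
In (¬x_2 ∨ ¬x_4) only ¬x_4 is left, so x_4 = False.
In (¬x_5 ∨ x_6) only ¬x_5 is left, so x_5 = False.
In (x_1 ∨ ¬x_2 ∨ ¬x_3 ∨ x_5) only x_1 is left, so x_1 = True.
In (x_0 ∨ x_4) only x_0 is left, so x_0 = True.
All clauses satisfied.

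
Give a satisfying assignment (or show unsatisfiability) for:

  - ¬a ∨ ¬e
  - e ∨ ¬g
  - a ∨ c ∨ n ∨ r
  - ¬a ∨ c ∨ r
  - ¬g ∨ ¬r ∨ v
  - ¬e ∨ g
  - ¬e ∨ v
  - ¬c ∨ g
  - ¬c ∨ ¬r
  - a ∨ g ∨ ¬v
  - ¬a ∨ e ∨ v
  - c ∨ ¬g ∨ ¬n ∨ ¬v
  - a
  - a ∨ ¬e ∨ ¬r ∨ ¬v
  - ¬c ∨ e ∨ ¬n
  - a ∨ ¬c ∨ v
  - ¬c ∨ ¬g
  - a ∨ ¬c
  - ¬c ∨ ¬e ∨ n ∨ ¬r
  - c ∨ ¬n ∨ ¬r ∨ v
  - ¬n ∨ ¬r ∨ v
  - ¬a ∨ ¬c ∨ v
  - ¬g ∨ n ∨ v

Unit clause (a) forces a = True.
In (¬a ∨ ¬e) only ¬e is left, so e = False.
In (e ∨ ¬g) only ¬g is left, so g = False.
In (¬c ∨ g) only ¬c is left, so c = False.
In (¬a ∨ e ∨ v) only v is left, so v = True.
In (¬a ∨ c ∨ r) only r is left, so r = True.
Set n = True.
All clauses satisfied.

v=T; e=F; r=T; c=F; a=T; g=F; n=T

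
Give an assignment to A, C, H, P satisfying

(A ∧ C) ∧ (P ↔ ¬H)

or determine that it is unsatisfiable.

A=T, C=T, H=T, P=F

  A ∧ C = True
  P ↔ ¬H = True
    ¬H = False
Both conjuncts True, so the formula holds.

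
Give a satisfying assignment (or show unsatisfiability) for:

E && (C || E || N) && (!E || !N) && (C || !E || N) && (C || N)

Unit clause (E) forces E = True.
In (!E || !N) only !N is left, so N = False.
In (C || !E || N) only C is left, so C = True.
Check each clause:
  (E): E holds.
  (C || E || N): C holds.
  (!E || !N): !N holds.
  (C || !E || N): C holds.
  (C || N): C holds.
All clauses satisfied.

C = True, N = False, E = True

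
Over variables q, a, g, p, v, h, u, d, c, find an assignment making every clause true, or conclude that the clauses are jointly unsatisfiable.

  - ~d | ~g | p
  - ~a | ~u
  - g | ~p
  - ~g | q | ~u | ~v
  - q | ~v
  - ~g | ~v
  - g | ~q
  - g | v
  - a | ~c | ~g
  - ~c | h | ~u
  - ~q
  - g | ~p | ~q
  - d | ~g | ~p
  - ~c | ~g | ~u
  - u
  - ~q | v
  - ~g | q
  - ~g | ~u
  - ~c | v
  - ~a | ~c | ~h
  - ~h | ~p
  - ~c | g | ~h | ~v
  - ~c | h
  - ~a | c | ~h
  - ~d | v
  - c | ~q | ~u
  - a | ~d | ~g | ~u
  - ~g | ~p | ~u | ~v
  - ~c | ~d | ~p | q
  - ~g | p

Case q = True:
  Clause (~q) is falsified — contradiction.
Case q = False:
  (q | ~v) forces v = False.
  (g | v) forces g = True.
  Clause (~g | q) is falsified — contradiction.
Both cases fail, so the formula is unsatisfiable.

UNSATISFIABLE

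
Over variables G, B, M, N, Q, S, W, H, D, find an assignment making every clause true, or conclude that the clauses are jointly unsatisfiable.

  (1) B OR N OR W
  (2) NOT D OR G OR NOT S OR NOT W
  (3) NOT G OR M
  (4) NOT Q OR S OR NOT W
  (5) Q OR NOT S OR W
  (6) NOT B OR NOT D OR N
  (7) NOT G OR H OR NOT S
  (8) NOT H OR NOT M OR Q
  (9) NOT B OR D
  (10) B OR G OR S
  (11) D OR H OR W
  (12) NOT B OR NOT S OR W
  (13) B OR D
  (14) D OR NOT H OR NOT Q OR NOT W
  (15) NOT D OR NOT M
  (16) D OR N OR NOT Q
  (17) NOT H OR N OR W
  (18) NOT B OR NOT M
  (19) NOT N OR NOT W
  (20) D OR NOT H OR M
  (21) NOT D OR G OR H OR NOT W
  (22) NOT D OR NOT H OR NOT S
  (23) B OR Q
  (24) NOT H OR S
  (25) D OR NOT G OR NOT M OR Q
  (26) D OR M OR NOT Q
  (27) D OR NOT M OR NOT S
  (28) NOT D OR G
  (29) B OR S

Case D = True:
  (NOT D OR NOT M) forces M = False.
  (NOT G OR M) forces G = False.
  Clause (NOT D OR G) is falsified — contradiction.
Case D = False:
  (NOT B OR D) forces B = False.
  Clause (B OR D) is falsified — contradiction.
Both cases fail, so the formula is unsatisfiable.

UNSATISFIABLE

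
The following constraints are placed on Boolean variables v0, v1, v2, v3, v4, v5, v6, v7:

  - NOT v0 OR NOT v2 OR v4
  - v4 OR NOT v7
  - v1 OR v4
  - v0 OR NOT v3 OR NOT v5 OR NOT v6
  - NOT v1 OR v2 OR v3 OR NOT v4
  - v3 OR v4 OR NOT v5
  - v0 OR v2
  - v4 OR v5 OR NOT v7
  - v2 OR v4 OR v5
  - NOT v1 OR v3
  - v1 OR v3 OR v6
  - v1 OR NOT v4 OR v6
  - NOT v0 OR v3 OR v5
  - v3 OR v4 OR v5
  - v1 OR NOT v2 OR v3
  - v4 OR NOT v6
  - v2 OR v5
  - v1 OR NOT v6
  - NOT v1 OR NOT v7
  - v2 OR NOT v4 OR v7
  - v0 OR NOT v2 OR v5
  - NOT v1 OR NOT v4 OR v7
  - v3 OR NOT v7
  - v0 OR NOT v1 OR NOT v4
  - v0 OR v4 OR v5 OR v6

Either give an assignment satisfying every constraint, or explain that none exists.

v0=T, v1=T, v2=F, v3=T, v4=F, v5=T, v6=F, v7=F

Set v0 = True.
Set v1 = True.
  then (NOT v1 OR v3) forces v3 = True.
  then (NOT v1 OR NOT v7) forces v7 = False.
  then (NOT v1 OR NOT v4 OR v7) forces v4 = False.
  then (NOT v0 OR NOT v2 OR v4) forces v2 = False.
  then (v2 OR v4 OR v5) forces v5 = True.
  then (v4 OR NOT v6) forces v6 = False.
All clauses satisfied.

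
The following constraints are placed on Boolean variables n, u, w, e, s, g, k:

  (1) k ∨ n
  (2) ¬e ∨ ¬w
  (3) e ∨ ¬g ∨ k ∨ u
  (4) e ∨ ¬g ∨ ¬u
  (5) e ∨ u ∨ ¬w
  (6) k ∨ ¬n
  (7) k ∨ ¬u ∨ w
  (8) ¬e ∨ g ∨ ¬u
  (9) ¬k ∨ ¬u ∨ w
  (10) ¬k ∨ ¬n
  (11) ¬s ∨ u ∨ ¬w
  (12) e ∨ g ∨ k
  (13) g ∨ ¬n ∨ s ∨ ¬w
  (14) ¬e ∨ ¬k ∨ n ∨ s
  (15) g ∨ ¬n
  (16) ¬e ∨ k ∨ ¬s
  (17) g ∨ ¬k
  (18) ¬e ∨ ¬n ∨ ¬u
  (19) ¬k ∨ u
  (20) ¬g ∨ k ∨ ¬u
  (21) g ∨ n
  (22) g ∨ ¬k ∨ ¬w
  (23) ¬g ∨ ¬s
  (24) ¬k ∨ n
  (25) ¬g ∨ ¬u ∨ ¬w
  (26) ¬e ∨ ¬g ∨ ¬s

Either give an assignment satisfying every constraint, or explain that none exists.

No satisfying assignment exists.

Case n = True:
  (k ∨ ¬n) forces k = True.
  Clause (¬k ∨ ¬n) is falsified — contradiction.
Case n = False:
  (k ∨ n) forces k = True.
  Clause (¬k ∨ n) is falsified — contradiction.
Both cases fail, so the formula is unsatisfiable.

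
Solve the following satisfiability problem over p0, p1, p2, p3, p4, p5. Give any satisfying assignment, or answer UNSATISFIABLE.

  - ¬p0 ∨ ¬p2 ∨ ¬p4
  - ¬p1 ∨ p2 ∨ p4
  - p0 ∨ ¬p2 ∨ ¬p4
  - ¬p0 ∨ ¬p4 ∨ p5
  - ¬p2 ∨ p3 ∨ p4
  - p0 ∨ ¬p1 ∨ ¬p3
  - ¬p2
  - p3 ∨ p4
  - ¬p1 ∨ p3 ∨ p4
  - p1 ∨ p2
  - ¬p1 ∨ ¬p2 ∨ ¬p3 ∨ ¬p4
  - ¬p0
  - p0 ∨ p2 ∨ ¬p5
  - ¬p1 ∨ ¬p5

p0: False, p1: True, p2: False, p3: False, p4: True, p5: False

Unit clause (¬p2) forces p2 = False.
In (p1 ∨ p2) only p1 is left, so p1 = True.
Unit clause (¬p0) forces p0 = False.
In (p0 ∨ p2 ∨ ¬p5) only ¬p5 is left, so p5 = False.
In (¬p1 ∨ p2 ∨ p4) only p4 is left, so p4 = True.
In (p0 ∨ ¬p1 ∨ ¬p3) only ¬p3 is left, so p3 = False.
All clauses satisfied.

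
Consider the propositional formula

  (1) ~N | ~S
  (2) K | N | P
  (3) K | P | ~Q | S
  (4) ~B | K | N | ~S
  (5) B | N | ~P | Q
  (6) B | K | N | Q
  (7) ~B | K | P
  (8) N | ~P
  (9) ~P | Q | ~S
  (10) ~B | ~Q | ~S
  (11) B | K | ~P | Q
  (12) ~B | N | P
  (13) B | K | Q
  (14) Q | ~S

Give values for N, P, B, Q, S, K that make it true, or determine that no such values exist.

Set N = True.
  then (~N | ~S) forces S = False.
Set P = True.
Set B = True.
Set Q = False.
Set K = True.
All clauses satisfied.

N = True, P = True, B = True, Q = False, S = False, K = True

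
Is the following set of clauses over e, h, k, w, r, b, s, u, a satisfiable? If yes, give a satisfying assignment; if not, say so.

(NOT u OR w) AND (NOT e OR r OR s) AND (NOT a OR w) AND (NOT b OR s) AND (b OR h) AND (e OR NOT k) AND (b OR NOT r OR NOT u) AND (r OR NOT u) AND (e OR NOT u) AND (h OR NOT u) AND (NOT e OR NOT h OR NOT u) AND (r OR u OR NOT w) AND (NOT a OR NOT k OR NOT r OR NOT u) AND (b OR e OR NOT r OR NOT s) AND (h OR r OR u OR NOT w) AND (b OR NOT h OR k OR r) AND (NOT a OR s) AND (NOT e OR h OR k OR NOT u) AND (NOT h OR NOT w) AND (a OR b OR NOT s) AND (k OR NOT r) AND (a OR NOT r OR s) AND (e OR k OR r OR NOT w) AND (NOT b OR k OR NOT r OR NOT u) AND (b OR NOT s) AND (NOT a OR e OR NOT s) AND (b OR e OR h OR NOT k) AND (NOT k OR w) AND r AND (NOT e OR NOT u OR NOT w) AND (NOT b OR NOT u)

e = True, h = False, k = True, w = True, r = True, b = True, s = True, u = False, a = True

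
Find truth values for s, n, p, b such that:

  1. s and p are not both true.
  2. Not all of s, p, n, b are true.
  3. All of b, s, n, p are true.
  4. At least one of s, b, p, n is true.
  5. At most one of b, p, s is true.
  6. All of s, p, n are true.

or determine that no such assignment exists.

Case b = True:
  (3) forces s = True.
  Constraint (5) is violated (b=T, s=T) — contradiction.
Case b = False:
  Constraint (3) is violated (b=F) — contradiction.
Both cases fail — unsatisfiable.

The formula is unsatisfiable.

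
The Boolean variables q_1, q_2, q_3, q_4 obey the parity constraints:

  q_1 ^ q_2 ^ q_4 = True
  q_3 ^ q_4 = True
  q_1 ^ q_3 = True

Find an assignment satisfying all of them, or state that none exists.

q_1 = False; q_2 = True; q_3 = True; q_4 = False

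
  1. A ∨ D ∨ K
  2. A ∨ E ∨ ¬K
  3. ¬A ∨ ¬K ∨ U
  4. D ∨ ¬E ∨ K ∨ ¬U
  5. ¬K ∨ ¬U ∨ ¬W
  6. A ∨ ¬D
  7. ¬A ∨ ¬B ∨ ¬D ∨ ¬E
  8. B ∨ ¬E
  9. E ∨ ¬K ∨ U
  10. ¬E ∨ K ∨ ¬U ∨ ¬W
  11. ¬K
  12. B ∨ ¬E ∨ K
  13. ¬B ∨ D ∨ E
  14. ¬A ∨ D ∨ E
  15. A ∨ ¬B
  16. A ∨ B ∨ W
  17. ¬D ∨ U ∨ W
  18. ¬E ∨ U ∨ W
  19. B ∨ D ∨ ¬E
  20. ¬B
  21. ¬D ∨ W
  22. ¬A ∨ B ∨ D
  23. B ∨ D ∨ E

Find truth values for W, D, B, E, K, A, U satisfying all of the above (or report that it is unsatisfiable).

W: True; D: True; B: False; E: False; K: False; A: True; U: True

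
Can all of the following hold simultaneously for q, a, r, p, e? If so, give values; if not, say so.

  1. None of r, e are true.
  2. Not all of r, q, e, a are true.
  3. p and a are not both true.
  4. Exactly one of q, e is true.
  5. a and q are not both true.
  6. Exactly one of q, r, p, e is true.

q = True; a = False; r = False; p = False; e = False

  (1) {r, e}: 0 true — none ✓
  (2) {r, q, e, a}: 1/4 true — not all ✓
  (3) p=F, a=F — not both ✓
  (4) {q, e}: 1 true — exactly one ✓
  (5) a=F, q=T — not both ✓
  (6) {q, r, p, e}: 1 true — exactly one ✓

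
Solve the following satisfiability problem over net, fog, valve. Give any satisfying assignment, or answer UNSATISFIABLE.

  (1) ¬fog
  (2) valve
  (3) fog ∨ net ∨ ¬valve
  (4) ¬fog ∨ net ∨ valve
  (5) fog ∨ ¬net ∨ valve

Unit clause (¬fog) forces fog = False.
Unit clause (valve) forces valve = True.
In (fog ∨ net ∨ ¬valve) only net is left, so net = True.
All clauses satisfied.

net: True, fog: False, valve: True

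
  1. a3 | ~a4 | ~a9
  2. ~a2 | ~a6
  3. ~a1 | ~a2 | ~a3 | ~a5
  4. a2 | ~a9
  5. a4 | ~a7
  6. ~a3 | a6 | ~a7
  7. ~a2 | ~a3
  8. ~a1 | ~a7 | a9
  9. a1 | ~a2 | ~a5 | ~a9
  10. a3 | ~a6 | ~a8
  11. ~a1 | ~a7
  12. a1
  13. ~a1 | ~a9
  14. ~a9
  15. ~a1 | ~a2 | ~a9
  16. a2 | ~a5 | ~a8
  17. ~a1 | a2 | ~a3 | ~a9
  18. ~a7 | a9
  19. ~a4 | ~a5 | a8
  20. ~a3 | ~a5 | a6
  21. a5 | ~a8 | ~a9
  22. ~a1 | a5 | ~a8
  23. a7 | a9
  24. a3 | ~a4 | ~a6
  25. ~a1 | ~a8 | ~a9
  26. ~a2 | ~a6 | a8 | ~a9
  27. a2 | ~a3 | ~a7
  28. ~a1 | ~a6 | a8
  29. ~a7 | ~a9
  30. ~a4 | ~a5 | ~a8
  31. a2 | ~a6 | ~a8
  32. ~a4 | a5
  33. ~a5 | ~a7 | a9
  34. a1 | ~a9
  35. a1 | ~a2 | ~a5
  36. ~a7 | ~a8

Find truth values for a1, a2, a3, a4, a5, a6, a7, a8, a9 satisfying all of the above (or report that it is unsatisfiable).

Case a1 = True:
  (~a1 | ~a7) forces a7 = False.
  (~a1 | ~a9) forces a9 = False.
  Clause (a7 | a9) is falsified — contradiction.
Case a1 = False:
  Clause (a1) is falsified — contradiction.
Both cases fail, so the formula is unsatisfiable.

Unsatisfiable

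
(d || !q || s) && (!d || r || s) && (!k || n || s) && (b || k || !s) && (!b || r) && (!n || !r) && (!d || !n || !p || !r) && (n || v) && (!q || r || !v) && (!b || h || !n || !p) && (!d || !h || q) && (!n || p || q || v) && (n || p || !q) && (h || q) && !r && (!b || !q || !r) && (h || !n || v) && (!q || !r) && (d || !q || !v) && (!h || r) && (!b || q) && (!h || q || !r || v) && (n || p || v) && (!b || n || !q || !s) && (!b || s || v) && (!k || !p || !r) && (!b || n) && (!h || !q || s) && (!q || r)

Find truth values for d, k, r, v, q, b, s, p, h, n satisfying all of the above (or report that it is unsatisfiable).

Unsatisfiable — no assignment works.

Case r = True:
  Clause (!r) is falsified — contradiction.
Case r = False:
  (!b || r) forces b = False.
  (!h || r) forces h = False.
  (h || q) forces q = True.
  Clause (!q || r) is falsified — contradiction.
Both cases fail, so the formula is unsatisfiable.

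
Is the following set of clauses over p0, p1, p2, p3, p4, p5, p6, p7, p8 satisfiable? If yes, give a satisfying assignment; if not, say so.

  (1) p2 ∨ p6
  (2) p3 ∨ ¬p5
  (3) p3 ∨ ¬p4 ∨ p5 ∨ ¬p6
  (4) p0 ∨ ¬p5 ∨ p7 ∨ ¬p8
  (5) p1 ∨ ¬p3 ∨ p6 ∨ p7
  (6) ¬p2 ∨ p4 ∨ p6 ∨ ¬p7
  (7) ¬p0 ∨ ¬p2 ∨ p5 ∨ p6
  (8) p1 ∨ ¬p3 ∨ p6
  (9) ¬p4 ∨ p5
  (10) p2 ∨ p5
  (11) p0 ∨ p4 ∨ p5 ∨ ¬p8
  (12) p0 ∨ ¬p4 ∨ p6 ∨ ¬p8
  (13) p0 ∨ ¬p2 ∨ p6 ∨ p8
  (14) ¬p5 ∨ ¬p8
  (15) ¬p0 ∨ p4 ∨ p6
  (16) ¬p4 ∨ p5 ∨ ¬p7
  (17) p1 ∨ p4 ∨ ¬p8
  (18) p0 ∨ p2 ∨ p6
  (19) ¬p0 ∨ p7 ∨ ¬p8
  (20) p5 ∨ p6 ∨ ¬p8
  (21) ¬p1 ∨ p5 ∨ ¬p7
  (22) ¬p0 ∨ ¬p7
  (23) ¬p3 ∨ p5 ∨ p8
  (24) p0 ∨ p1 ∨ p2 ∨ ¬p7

Set p0 = True.
  then (¬p0 ∨ ¬p7) forces p7 = False.
  then (¬p0 ∨ p7 ∨ ¬p8) forces p8 = False.
Set p1 = False.
Set p2 = True.
Set p3 = True.
  then (p1 ∨ ¬p3 ∨ p6 ∨ p7) forces p6 = True.
  then (¬p3 ∨ p5 ∨ p8) forces p5 = True.
Set p4 = True.
All clauses satisfied.

p0 = True; p1 = False; p2 = True; p3 = True; p4 = True; p5 = True; p6 = True; p7 = False; p8 = False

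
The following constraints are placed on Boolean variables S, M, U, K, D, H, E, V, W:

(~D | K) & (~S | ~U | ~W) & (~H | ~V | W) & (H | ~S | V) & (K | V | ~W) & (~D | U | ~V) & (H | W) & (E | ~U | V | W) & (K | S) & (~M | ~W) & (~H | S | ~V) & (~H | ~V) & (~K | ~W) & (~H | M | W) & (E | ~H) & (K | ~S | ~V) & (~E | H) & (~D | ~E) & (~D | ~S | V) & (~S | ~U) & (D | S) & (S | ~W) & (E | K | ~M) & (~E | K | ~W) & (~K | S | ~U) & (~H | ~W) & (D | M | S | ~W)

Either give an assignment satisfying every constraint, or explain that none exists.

S = True, M = True, U = False, K = False, D = False, H = True, E = True, V = False, W = False

Set S = True.
  then (~S | ~U) forces U = False.
Set M = True.
  then (~M | ~W) forces W = False.
  then (H | W) forces H = True.
  then (~H | ~V) forces V = False.
  then (E | ~H) forces E = True.
  then (~D | ~E) forces D = False.
Set K = False.
All clauses satisfied.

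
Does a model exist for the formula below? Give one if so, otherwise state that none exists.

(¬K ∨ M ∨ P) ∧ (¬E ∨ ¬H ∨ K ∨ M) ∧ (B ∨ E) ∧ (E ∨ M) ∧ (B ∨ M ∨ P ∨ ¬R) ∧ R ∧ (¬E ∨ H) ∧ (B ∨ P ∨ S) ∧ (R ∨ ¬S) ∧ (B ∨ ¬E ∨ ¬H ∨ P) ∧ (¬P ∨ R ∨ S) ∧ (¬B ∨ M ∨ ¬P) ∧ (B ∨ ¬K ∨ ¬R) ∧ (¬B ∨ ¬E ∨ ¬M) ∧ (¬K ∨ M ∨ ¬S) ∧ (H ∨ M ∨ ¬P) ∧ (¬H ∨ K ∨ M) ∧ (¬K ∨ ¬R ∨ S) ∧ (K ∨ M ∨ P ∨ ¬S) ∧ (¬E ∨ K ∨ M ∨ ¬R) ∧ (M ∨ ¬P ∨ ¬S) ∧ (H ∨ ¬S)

Unit clause (R) forces R = True.
Set E = False.
  then (B ∨ E) forces B = True.
  then (E ∨ M) forces M = True.
Set K = True.
  then (¬K ∨ ¬R ∨ S) forces S = True.
  then (H ∨ ¬S) forces H = True.
Set P = True.
All clauses satisfied.

R=T, E=F, K=T, M=T, B=T, H=T, P=T, S=T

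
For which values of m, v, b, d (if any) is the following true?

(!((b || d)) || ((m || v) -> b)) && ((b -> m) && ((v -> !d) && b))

m = True, v = True, b = True, d = False

  !((b || d)) || ((m || v) -> b) = True
    !((b || d)) = False
      b || d = True
    (m || v) -> b = True
      m || v = True
  (b -> m) && ((v -> !d) && b) = True
    b -> m = True
    (v -> !d) && b = True
      v -> !d = True
        !d = True
Both conjuncts True, so the formula holds.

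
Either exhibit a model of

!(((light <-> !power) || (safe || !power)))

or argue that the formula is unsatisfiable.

safe = False, light = True, power = True

  !(((light <-> !power) || (safe || !power))) = True
    (light <-> !power) || (safe || !power) = False
      light <-> !power = False
        !power = False
      safe || !power = False
        !power = False
The formula evaluates to True.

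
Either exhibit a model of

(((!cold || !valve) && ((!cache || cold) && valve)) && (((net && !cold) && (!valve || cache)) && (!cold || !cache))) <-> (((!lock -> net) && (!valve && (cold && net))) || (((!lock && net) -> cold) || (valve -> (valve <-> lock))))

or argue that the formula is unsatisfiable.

cold=F; lock=F; valve=T; cache=F; net=T

  (((!cold || !valve) && ((!cache || cold) && valve)) && (((net && !cold) && (!valve || cache)) && (!cold || !cache))) <-> (((!lock -> net) && (!valve && (cold && net))) || (((!lock && net) -> cold) || (valve -> (valve <-> lock)))) = True
    ((!cold || !valve) && ((!cache || cold) && valve)) && (((net && !cold) && (!valve || cache)) && (!cold || !cache)) = False
      (!cold || !valve) && ((!cache || cold) && valve) = True
        !cold || !valve = True
          !cold = True
          !valve = False
        (!cache || cold) && valve = True
          !cache || cold = True
            !cache = True
      ((net && !cold) && (!valve || cache)) && (!cold || !cache) = False
        (net && !cold) && (!valve || cache) = False
          net && !cold = True
            !cold = True
          !valve || cache = False
            !valve = False
        !cold || !cache = True
          !cold = True
          !cache = True
    ((!lock -> net) && (!valve && (cold && net))) || (((!lock && net) -> cold) || (valve -> (valve <-> lock))) = False
      (!lock -> net) && (!valve && (cold && net)) = False
        !lock -> net = True
          !lock = True
        !valve && (cold && net) = False
          !valve = False
          cold && net = False
      ((!lock && net) -> cold) || (valve -> (valve <-> lock)) = False
        (!lock && net) -> cold = False
          !lock && net = True
            !lock = True
        valve -> (valve <-> lock) = False
          valve <-> lock = False
The formula evaluates to True.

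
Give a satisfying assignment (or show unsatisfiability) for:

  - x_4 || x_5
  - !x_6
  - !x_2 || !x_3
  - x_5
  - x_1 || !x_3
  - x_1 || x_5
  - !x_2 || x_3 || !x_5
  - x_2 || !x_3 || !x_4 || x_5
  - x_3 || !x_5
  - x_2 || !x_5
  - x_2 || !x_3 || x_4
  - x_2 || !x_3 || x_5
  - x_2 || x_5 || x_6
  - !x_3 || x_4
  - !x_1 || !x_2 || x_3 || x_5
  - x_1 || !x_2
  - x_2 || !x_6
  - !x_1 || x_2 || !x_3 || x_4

The formula is unsatisfiable.

Case x_5 = True:
  (!x_6) forces x_6 = False.
  (x_3 || !x_5) forces x_3 = True.
  (!x_2 || !x_3) forces x_2 = False.
  Clause (x_2 || !x_5) is falsified — contradiction.
Case x_5 = False:
  Clause (x_5) is falsified — contradiction.
Both cases fail, so the formula is unsatisfiable.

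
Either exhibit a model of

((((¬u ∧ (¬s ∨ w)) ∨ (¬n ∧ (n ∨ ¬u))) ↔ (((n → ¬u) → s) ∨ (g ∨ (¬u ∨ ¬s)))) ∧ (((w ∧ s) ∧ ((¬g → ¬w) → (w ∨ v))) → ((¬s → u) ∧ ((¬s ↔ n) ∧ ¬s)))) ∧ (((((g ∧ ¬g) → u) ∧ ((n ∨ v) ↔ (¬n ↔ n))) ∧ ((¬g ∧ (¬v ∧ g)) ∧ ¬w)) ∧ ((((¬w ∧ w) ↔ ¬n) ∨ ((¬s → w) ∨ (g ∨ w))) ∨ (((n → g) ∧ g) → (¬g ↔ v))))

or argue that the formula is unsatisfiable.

UNSATISFIABLE

Case g = True: the conjunct ¬g is False.
Case g = False: the conjunct g is False.
Both cases fail — unsatisfiable.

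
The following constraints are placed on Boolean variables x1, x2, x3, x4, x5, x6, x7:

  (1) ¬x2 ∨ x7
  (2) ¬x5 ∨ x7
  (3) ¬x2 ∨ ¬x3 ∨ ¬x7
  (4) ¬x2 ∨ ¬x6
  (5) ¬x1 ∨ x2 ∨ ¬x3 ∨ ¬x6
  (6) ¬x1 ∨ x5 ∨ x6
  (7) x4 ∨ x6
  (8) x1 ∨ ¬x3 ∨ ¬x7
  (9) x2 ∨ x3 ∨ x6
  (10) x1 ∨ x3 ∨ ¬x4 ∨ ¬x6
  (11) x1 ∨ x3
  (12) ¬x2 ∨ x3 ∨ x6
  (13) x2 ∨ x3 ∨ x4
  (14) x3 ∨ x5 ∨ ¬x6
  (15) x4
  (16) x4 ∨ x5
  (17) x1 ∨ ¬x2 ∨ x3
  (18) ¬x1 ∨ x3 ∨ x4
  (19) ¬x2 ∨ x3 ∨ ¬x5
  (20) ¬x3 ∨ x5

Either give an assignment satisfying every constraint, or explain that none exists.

x1 = True, x2 = False, x3 = True, x4 = True, x5 = True, x6 = False, x7 = True

Unit clause (x4) forces x4 = True.
Set x1 = True.
Set x2 = False.
Set x3 = True.
  then (¬x1 ∨ x2 ∨ ¬x3 ∨ ¬x6) forces x6 = False.
  then (¬x1 ∨ x5 ∨ x6) forces x5 = True.
  then (¬x5 ∨ x7) forces x7 = True.
All clauses satisfied.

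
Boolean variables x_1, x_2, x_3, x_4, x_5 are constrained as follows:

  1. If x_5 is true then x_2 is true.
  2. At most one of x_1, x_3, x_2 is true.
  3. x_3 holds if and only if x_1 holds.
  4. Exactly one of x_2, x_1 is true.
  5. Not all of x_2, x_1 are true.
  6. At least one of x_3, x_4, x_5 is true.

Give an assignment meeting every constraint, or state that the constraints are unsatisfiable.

x_1=F; x_2=T; x_3=F; x_4=F; x_5=T

  (1) x_5=T ⇒ x_2: T ✓
  (2) {x_1, x_3, x_2}: 1 true — at most one ✓
  (3) x_3=F, x_1=F — same ✓
  (4) {x_2, x_1}: 1 true — exactly one ✓
  (5) {x_2, x_1}: 1/2 true — not all ✓
  (6) {x_3, x_4, x_5}: 1 true — at least one ✓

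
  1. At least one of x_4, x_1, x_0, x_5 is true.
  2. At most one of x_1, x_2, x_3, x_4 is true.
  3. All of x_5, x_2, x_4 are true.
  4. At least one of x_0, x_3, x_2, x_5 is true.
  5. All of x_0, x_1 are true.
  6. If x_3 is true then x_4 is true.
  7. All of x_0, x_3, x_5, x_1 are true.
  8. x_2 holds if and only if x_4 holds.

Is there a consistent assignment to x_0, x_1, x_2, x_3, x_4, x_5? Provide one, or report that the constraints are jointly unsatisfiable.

Case x_1 = True:
  (2) with x_1=T forces x_2 = False.
  Constraint (3) is violated (x_2=F) — contradiction.
Case x_1 = False:
  Constraint (5) is violated (x_1=F) — contradiction.
Both cases fail — unsatisfiable.

The formula is unsatisfiable.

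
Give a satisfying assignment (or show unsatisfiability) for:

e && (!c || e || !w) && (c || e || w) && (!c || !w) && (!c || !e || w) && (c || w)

e = True; w = True; c = False

Unit clause (e) forces e = True.
Try w = False:
  (!c || !e || w) forces c = False.
  clause (c || w) is falsified — backtrack.
So w = True.
  then (!c || !w) forces c = False.
Check each clause:
  (e): e holds.
  (!c || e || !w): !c holds.
  (c || e || w): e holds.
  (!c || !w): !c holds.
  (!c || !e || w): !c holds.
  (c || w): w holds.
All clauses satisfied.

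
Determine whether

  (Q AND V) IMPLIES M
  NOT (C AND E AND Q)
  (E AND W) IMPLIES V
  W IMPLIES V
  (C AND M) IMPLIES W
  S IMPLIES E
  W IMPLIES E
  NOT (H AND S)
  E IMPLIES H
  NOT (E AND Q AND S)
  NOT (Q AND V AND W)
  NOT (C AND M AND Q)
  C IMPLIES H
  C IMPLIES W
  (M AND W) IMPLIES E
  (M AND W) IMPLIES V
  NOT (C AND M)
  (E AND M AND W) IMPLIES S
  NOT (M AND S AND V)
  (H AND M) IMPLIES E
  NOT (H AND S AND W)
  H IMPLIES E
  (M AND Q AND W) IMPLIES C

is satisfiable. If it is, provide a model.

S = False, M = True, H = False, C = False, E = False, Q = False, W = False, V = True

Try S = True:
  (NOT H OR NOT S) forces H = False.
  (NOT C OR H) forces C = False.
  (E OR NOT S) forces E = True.
  clause (NOT E OR H) is falsified — backtrack.
So S = False.
Set M = True.
  then (NOT C OR NOT M) forces C = False.
Set H = False.
  then (NOT E OR H) forces E = False.
  then (E OR NOT W) forces W = False.
Set Q = False.
Set V = True.
All clauses satisfied.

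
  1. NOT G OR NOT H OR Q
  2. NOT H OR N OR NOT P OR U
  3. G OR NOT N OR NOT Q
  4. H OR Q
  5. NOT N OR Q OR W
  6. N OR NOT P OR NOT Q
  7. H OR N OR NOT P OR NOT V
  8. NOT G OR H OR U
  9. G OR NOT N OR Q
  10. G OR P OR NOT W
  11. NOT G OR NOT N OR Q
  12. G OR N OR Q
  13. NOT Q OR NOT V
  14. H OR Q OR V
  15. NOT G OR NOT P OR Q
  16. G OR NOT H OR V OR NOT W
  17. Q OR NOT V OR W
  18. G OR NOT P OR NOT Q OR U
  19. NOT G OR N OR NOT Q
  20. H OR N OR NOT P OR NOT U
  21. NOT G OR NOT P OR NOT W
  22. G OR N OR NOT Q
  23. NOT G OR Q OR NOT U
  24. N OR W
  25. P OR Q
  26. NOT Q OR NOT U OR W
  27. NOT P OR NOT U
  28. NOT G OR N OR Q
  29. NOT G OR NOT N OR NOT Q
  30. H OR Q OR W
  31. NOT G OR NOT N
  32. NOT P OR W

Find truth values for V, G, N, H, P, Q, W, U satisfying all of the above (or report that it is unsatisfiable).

Case G = True:
  (NOT G OR NOT N) forces N = False.
  (NOT G OR N OR NOT Q) forces Q = False.
  Clause (NOT G OR N OR Q) is falsified — contradiction.
Case G = False:
  If Q = True:
    (G OR NOT N OR NOT Q) forces N = False.
    clause (G OR N OR NOT Q) is falsified.
  If Q = False:
    (H OR Q) forces H = True.
    (G OR NOT N OR Q) forces N = False.
    clause (G OR N OR Q) is falsified.
  Every sub-case reaches a contradiction.
Both cases fail, so the formula is unsatisfiable.

UNSATISFIABLE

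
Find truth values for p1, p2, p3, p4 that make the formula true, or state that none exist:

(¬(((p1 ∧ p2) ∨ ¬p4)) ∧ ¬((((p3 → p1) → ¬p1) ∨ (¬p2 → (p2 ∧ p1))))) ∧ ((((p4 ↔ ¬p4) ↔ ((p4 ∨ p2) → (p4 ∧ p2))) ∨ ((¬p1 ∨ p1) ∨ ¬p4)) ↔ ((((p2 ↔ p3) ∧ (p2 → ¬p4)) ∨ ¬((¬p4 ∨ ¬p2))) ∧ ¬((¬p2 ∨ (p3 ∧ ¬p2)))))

Unsatisfiable

Case p2 = True: the conjunct ¬((((p3 → p1) → ¬p1) ∨ (¬p2 → (p2 ∧ p1)))) becomes ¬((((p3 → p1) → ¬p1) ∨ True)) = False.
Case p2 = False: the formula simplifies to (¬(¬p4) ∧ ¬(((p3 → p1) → ¬p1))) ∧ ¬((((p4 ↔ ¬p4) ↔ ¬p4) ∨ ((¬p1 ∨ p1) ∨ ¬p4))).
  p1 = True: the conjunct ¬((((p4 ↔ ¬p4) ↔ ¬p4) ∨ ((¬p1 ∨ p1) ∨ ¬p4))) becomes ¬((((p4 ↔ ¬p4) ↔ ¬p4) ∨ True)) = False.
  p1 = False: the conjunct ¬(((p3 → p1) → ¬p1)) becomes ¬((¬p3 → True)) = False.
Both cases fail — unsatisfiable.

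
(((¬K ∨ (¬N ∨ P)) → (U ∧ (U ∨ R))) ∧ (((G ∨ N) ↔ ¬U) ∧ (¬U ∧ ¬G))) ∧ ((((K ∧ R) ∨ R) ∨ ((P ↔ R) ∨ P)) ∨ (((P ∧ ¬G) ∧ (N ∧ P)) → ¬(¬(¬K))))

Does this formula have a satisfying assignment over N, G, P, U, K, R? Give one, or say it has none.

N=T, G=F, P=F, U=F, K=T, R=F

  ((¬K ∨ (¬N ∨ P)) → (U ∧ (U ∨ R))) ∧ (((G ∨ N) ↔ ¬U) ∧ (¬U ∧ ¬G)) = True
    (¬K ∨ (¬N ∨ P)) → (U ∧ (U ∨ R)) = True
      ¬K ∨ (¬N ∨ P) = False
        ¬K = False
        ¬N ∨ P = False
          ¬N = False
      U ∧ (U ∨ R) = False
        U ∨ R = False
    ((G ∨ N) ↔ ¬U) ∧ (¬U ∧ ¬G) = True
      (G ∨ N) ↔ ¬U = True
        G ∨ N = True
        ¬U = True
      ¬U ∧ ¬G = True
        ¬U = True
        ¬G = True
  (((K ∧ R) ∨ R) ∨ ((P ↔ R) ∨ P)) ∨ (((P ∧ ¬G) ∧ (N ∧ P)) → ¬(¬(¬K))) = True
    ((K ∧ R) ∨ R) ∨ ((P ↔ R) ∨ P) = True
      (K ∧ R) ∨ R = False
        K ∧ R = False
      (P ↔ R) ∨ P = True
        P ↔ R = True
    ((P ∧ ¬G) ∧ (N ∧ P)) → ¬(¬(¬K)) = True
      (P ∧ ¬G) ∧ (N ∧ P) = False
        P ∧ ¬G = False
          ¬G = True
        N ∧ P = False
      ¬(¬(¬K)) = False
        ¬(¬K) = True
          ¬K = False
Both conjuncts True, so the formula holds.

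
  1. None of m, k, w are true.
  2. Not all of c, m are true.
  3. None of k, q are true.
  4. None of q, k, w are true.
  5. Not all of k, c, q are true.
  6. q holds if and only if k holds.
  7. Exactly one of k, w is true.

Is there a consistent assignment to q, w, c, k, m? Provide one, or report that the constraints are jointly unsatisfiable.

Unsatisfiable — no assignment works.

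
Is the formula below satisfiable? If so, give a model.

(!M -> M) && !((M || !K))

Unsatisfiable

Case M = True: the conjunct !((M || !K)) becomes !((True || !K)) = False.
Case M = False: the conjunct !M -> M becomes !False -> False = False.
Both cases fail — unsatisfiable.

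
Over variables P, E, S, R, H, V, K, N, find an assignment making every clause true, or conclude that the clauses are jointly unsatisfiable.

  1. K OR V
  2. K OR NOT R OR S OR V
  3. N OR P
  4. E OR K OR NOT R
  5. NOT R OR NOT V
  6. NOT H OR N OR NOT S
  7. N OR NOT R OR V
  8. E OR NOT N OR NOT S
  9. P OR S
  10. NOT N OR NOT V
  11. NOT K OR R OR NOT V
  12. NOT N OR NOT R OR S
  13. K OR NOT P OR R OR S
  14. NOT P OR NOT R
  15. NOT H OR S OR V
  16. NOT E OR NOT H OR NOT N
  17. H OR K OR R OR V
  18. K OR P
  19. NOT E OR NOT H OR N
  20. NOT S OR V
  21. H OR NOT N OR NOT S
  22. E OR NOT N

P = True, E = False, S = True, R = False, H = False, V = True, K = False, N = False

Try P = False:
  (N OR P) forces N = True.
  (P OR S) forces S = True.
  (E OR NOT N OR NOT S) forces E = True.
  (NOT N OR NOT V) forces V = False.
  clause (NOT S OR V) is falsified — backtrack.
So P = True.
  then (NOT P OR NOT R) forces R = False.
Set E = False.
  then (E OR NOT N) forces N = False.
Set S = True.
  then (NOT H OR N OR NOT S) forces H = False.
  then (NOT S OR V) forces V = True.
  then (NOT K OR R OR NOT V) forces K = False.
All clauses satisfied.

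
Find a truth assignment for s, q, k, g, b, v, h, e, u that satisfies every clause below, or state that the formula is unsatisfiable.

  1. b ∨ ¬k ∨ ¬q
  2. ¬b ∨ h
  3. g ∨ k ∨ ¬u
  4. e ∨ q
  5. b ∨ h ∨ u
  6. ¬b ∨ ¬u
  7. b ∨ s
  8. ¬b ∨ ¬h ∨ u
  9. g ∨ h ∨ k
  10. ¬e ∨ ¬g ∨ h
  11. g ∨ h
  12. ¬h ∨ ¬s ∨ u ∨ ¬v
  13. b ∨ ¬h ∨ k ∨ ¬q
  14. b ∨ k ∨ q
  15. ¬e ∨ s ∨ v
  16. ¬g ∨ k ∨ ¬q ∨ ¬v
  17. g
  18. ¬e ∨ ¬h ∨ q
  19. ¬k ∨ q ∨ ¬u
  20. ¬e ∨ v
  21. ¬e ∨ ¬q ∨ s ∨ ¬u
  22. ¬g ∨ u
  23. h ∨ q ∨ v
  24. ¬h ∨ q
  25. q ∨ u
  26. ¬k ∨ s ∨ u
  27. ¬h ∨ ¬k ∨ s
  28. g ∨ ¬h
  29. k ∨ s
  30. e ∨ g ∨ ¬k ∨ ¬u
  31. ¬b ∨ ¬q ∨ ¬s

s: True, q: True, k: False, g: True, b: False, v: False, h: False, e: False, u: True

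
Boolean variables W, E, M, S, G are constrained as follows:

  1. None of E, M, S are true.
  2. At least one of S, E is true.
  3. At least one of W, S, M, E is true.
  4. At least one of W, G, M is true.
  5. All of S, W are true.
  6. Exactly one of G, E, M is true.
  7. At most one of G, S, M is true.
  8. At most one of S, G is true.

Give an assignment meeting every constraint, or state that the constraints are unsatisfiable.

UNSATISFIABLE

Case S = True:
  Constraint (1) is violated (S=T) — contradiction.
Case S = False:
  Constraint (5) is violated (S=F) — contradiction.
Both cases fail — unsatisfiable.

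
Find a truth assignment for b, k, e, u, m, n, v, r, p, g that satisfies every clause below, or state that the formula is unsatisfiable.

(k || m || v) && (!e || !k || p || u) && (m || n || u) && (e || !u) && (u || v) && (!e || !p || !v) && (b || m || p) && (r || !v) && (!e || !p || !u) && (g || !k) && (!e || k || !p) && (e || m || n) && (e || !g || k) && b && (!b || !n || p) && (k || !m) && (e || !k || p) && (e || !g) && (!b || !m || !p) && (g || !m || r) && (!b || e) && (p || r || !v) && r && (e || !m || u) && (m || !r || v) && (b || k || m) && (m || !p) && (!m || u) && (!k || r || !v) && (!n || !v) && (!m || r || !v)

Unit clause (b) forces b = True.
In (!b || e) only e is left, so e = True.
Unit clause (r) forces r = True.
Set k = False.
  then (!e || k || !p) forces p = False.
  then (!b || !n || p) forces n = False.
  then (k || !m) forces m = False.
  then (m || !r || v) forces v = True.
  then (m || n || u) forces u = True.
Set g = True.
All clauses satisfied.

b: True; k: False; e: True; u: True; m: False; n: False; v: True; r: True; p: False; g: True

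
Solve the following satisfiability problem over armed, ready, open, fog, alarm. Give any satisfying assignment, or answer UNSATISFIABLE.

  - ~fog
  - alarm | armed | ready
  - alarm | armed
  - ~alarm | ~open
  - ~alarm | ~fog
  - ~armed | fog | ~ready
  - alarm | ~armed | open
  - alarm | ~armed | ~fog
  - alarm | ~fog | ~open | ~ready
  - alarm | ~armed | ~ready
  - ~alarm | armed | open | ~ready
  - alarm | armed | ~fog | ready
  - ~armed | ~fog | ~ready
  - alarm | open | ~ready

Unit clause (~fog) forces fog = False.
Set armed = True.
  then (~armed | fog | ~ready) forces ready = False.
Set open = False.
  then (alarm | ~armed | open) forces alarm = True.
All clauses satisfied.

armed: True, ready: False, open: False, fog: False, alarm: True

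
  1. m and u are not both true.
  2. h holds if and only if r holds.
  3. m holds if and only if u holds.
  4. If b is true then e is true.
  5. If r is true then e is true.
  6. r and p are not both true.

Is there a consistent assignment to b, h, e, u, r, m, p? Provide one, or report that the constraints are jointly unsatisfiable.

b = True, h = True, e = True, u = False, r = True, m = False, p = False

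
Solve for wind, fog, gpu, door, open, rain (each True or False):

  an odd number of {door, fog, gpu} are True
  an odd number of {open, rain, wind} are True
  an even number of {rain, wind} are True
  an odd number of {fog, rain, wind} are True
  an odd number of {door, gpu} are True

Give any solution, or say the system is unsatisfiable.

Adding constraints 1, 3, 4, 5 mod 2: every variable appears an even number of times on the left, so the left side is 0.
But the right sides sum to 1 (mod 2). 0 ≠ 1 — the system is inconsistent.

The formula is unsatisfiable.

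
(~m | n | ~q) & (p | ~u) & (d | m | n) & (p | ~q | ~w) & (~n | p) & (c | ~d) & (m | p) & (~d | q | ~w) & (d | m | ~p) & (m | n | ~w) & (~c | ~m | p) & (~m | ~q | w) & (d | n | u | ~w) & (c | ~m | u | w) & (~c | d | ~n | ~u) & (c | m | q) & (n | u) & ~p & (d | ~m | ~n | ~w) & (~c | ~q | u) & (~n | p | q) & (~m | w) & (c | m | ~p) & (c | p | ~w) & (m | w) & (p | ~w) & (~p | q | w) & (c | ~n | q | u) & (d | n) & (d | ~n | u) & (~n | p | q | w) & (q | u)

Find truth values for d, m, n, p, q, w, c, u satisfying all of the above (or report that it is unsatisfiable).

UNSATISFIABLE

Case p = True:
  Clause (~p) is falsified — contradiction.
Case p = False:
  (p | ~u) forces u = False.
  (~n | p) forces n = False.
  Clause (n | u) is falsified — contradiction.
Both cases fail, so the formula is unsatisfiable.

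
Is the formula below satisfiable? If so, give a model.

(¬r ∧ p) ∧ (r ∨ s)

s = True, r = False, p = True

  ¬r ∧ p = True
    ¬r = True
  r ∨ s = True
Both conjuncts True, so the formula holds.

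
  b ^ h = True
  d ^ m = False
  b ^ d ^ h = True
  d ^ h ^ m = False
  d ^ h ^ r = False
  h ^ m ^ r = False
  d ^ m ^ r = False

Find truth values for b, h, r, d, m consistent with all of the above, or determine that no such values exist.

b: True, h: False, r: False, d: False, m: False

b ^ h = T ^ F = True ✓
d ^ m = F ^ F = False ✓
b ^ d ^ h = T ^ F ^ F = True ✓
d ^ h ^ m = F ^ F ^ F = False ✓
d ^ h ^ r = F ^ F ^ F = False ✓
h ^ m ^ r = F ^ F ^ F = False ✓
d ^ m ^ r = F ^ F ^ F = False ✓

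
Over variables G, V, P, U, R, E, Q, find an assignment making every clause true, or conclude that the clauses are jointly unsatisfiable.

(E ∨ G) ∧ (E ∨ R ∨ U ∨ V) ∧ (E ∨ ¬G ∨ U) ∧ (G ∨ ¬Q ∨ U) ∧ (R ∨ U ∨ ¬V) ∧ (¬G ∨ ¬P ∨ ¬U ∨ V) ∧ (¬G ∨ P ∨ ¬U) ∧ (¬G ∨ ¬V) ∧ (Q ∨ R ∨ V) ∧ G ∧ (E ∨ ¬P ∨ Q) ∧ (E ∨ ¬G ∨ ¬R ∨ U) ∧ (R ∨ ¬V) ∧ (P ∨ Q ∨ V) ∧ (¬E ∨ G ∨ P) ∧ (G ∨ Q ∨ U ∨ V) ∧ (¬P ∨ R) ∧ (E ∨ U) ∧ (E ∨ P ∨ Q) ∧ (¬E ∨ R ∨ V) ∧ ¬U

Unit clause (G) forces G = True.
Unit clause (¬U) forces U = False.
In (E ∨ ¬G ∨ U) only E is left, so E = True.
In (¬G ∨ ¬V) only ¬V is left, so V = False.
In (¬E ∨ R ∨ V) only R is left, so R = True.
Set P = False.
  then (P ∨ Q ∨ V) forces Q = True.
All clauses satisfied.

G: True, V: False, P: False, U: False, R: True, E: True, Q: True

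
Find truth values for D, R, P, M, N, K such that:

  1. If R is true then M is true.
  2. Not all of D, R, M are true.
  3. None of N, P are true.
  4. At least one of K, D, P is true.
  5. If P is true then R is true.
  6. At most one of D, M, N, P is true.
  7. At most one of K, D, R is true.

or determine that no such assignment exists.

D = True; R = False; P = False; M = False; N = False; K = False

  (1) R=F ⇒ M: vacuous ✓
  (2) {D, R, M}: 1/3 true — not all ✓
  (3) {N, P}: 0 true — none ✓
  (4) {K, D, P}: 1 true — at least one ✓
  (5) P=F ⇒ R: vacuous ✓
  (6) {D, M, N, P}: 1 true — at most one ✓
  (7) {K, D, R}: 1 true — at most one ✓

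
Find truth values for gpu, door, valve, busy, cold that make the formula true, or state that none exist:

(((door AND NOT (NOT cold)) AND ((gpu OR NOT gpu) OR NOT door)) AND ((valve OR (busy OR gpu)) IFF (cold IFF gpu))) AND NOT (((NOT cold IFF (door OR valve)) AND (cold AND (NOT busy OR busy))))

gpu = True; door = True; valve = True; busy = True; cold = True

  ((door AND NOT (NOT cold)) AND ((gpu OR NOT gpu) OR NOT door)) AND ((valve OR (busy OR gpu)) IFF (cold IFF gpu)) = True
    (door AND NOT (NOT cold)) AND ((gpu OR NOT gpu) OR NOT door) = True
      door AND NOT (NOT cold) = True
        NOT (NOT cold) = True
          NOT cold = False
      (gpu OR NOT gpu) OR NOT door = True
        gpu OR NOT gpu = True
          NOT gpu = False
        NOT door = False
    (valve OR (busy OR gpu)) IFF (cold IFF gpu) = True
      valve OR (busy OR gpu) = True
        busy OR gpu = True
      cold IFF gpu = True
  NOT (((NOT cold IFF (door OR valve)) AND (cold AND (NOT busy OR busy)))) = True
    (NOT cold IFF (door OR valve)) AND (cold AND (NOT busy OR busy)) = False
      NOT cold IFF (door OR valve) = False
        NOT cold = False
        door OR valve = True
      cold AND (NOT busy OR busy) = True
        NOT busy OR busy = True
          NOT busy = False
Both conjuncts True, so the formula holds.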